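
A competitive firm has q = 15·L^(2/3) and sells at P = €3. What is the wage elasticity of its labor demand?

MP_L = (2/3)·15·L^(-1/3), so P·MP_L = w gives 30·L^(-1/3) = w.
Solving, L(w) = (30/w)^(3). This is a constant-elasticity form: L ∝ w^(−3), so ε = −3.

ε = -3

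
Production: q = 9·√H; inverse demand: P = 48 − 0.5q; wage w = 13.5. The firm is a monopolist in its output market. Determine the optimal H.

H* = 16

Marginal revenue from the inverse demand is MR = 48 − q.
The marginal product is MP_H = 4.5·H^(-1/2).
A monopolist hires until marginal revenue product equals the wage: MR·MP_H = w.
At H, q = 9·√H. Substituting and solving: (48 − 9·√H)·4.5·H^(-1/2) = 13.5 gives H = 16.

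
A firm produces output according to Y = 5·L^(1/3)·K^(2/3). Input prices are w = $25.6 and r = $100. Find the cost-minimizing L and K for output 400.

L* = 125, K* = 64

Cost minimization requires the marginal rate of technical substitution to equal the input-price ratio: MP_L/MP_K = w/r.
Here MP_L/MP_K = (1/3)·(K/L)/(2/3) = 0.5·(K/L). Setting this equal to 25.6/100 = 0.256 gives K = 0.512L.
Substituting into Y = 400: 5·L^(1/3)·(0.512L)^(2/3) = 400.
Solving, L = 125 and K = 64.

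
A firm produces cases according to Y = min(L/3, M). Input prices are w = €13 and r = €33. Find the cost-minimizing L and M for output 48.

L* = 144, M* = 48

With a fixed-proportions technology, the cost-minimizing bundle uses no slack in either input: L/3 = M = Y.
So L = 3·48 = 144 and M = 48.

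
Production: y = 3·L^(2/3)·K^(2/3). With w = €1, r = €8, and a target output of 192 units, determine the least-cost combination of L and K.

L* = 64, K* = 8

Cost minimization requires the marginal rate of technical substitution to equal the input-price ratio: MP_L/MP_K = w/r.
Here MP_L/MP_K = (2/3)·(K/L)/(2/3) = (K/L). Setting this equal to 1/8 = 0.125 gives K = 0.125L.
Substituting into y = 192: 3·L^(2/3)·(0.125L)^(2/3) = 192.
Solving, L = 64 and K = 8.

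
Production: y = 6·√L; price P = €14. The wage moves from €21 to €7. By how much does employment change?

ΔL = 32

From P·MP_L = w with MP_L = 3·L^(-1/2), the labor demand is L(w) = (42/w)^(2).
At w = 21: L = 4. At w = 7: L = 36.
ΔL = 36 − 4 = 32.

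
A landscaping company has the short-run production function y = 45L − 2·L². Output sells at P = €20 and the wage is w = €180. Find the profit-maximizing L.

The marginal product of L is MP_L = 45 − 4L.
A price-taking firm hires until the value of the marginal product equals the wage: P·MP_L = w, so 20·(45 − 4L) = 180.
Then 45 − 4L = 9, giving L = 9.

L* = 9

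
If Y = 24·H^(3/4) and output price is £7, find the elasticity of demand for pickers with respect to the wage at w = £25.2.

ε = -4

MP_H = (3/4)·24·H^(-1/4), so P·MP_H = w gives 126·H^(-1/4) = w.
Solving, H(w) = (126/w)^(4). This is a constant-elasticity form: H ∝ w^(−4), so ε = −4.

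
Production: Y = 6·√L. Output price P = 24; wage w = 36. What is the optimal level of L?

L* = 4

MP_L = (1/2)·6·L^(-1/2) = 3·L^(-1/2).
Profit maximization for a price taker requires P·MP_L = w: 24·3·L^(-1/2) = 36.
So L^(-1/2) = 0.5, which gives L = 4.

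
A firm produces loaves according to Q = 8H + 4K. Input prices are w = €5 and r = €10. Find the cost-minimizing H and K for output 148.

The inputs are perfect substitutes, so the firm uses whichever has the lower cost per unit of output.
Cost per unit of output via H is w/8 = 0.625; via K it is r/4 = 2.5. H is cheaper.
Producing Q = 148 with H alone: H = 18.5, K = 0.

H* = 18.5, K* = 0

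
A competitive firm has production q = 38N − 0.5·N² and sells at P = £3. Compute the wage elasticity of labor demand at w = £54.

From P·MP_N = w with MP_N = 38 − N, labor demand is N(w) = 38 − w/3.
dN/dw = −1/(3) = -1/3.
At w = 54, N = 20, so ε = (dN/dw)·(w/N) = (-1/3)·(54/20) = -0.9.

ε = -0.9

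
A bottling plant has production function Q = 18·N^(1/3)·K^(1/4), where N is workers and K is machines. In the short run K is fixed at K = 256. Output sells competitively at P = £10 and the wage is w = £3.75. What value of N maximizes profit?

With K = 256, MP_N = (1/3)·18·N^(-2/3)·256^(1/4) = 24·N^(-2/3).
Profit maximization for a price taker requires P·MP_N = w: 10·24·N^(-2/3) = 3.75.
So N^(-2/3) = 0.015625, which gives N = 512.

N* = 512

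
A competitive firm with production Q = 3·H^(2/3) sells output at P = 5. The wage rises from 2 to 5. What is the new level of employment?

H* = 8

From P·MP_H = w with MP_H = 2·H^(-1/3), the labor demand is H(w) = (10/w)^(3).
At w = 2: H = 125. At w = 5: H = 8.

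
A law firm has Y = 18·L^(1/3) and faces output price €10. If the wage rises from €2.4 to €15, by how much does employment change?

From P·MP_L = w with MP_L = 6·L^(-2/3), the labor demand is L(w) = (60/w)^(3/2).
At w = 2.4: L = 125. At w = 15: L = 8.
ΔL = 8 − 125 = -117.

ΔL = -117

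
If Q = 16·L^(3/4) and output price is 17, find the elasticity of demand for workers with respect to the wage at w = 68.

MP_L = (3/4)·16·L^(-1/4), so P·MP_L = w gives 204·L^(-1/4) = w.
Solving, L(w) = (204/w)^(4). This is a constant-elasticity form: L ∝ w^(−4), so ε = −4.

ε = -4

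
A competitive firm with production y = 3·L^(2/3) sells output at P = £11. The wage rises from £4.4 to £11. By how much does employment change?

ΔL = -117

From P·MP_L = w with MP_L = 2·L^(-1/3), the labor demand is L(w) = (22/w)^(3).
At w = 4.4: L = 125. At w = 11: L = 8.
ΔL = 8 − 125 = -117.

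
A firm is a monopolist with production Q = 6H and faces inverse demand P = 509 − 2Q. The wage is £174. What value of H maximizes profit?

Marginal revenue from the inverse demand is MR = 509 − 4Q.
The marginal product is MP_H = 6.
A monopolist hires until marginal revenue product equals the wage: MR·MP_H = w.
(509 − 24H)·6 = 174, so H = 20.

H* = 20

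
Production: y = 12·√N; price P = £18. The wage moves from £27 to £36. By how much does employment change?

ΔN = -7

From P·MP_N = w with MP_N = 6·N^(-1/2), the labor demand is N(w) = (108/w)^(2).
At w = 27: N = 16. At w = 36: N = 9.
ΔN = 9 − 16 = -7.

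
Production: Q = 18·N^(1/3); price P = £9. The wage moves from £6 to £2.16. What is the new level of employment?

From P·MP_N = w with MP_N = 6·N^(-2/3), the labor demand is N(w) = (54/w)^(3/2).
At w = 6: N = 27. At w = 2.16: N = 125.

N* = 125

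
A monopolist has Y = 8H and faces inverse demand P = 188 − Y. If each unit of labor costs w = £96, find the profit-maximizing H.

H* = 11

Marginal revenue from the inverse demand is MR = 188 − 2Y.
The marginal product is MP_H = 8.
A monopolist hires until marginal revenue product equals the wage: MR·MP_H = w.
(188 − 16H)·8 = 96, so H = 11.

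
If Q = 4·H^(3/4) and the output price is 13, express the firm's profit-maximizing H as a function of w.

MP_H = (3/4)·4·H^(-1/4) = 3·H^(-1/4).
Setting P·MP_H = w: 39·H^(-1/4) = w.
Solving for H: H^(-1/4) = w/39, so H = (39/w)^(4).

H(w) = 2313441/w^(4)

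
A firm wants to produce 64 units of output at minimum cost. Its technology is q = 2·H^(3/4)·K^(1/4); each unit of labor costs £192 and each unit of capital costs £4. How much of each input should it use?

Cost minimization requires the marginal rate of technical substitution to equal the input-price ratio: MP_H/MP_K = w/r.
Here MP_H/MP_K = (3/4)·(K/H)/(1/4) = 3·(K/H). Setting this equal to 192/4 = 48 gives K = 16H.
Substituting into q = 64: 2·H^(3/4)·(16H)^(1/4) = 64.
Solving, H = 16 and K = 256.

H* = 16, K* = 256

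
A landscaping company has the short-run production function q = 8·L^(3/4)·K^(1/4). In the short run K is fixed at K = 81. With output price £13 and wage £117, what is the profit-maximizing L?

L* = 16

With K = 81, MP_L = (3/4)·8·L^(-1/4)·81^(1/4) = 18·L^(-1/4).
Profit maximization for a price taker requires P·MP_L = w: 13·18·L^(-1/4) = 117.
So L^(-1/4) = 0.5, which gives L = 16.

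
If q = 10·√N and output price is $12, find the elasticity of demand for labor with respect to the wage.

MP_N = (1/2)·10·N^(-1/2), so P·MP_N = w gives 60·N^(-1/2) = w.
Solving, N(w) = (60/w)^(2). This is a constant-elasticity form: N ∝ w^(−2), so ε = −2.

ε = -2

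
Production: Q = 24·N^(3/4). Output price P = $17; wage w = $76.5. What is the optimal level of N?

MP_N = (3/4)·24·N^(-1/4) = 18·N^(-1/4).
Profit maximization for a price taker requires P·MP_N = w: 17·18·N^(-1/4) = 76.5.
So N^(-1/4) = 0.25, which gives N = 256.

N* = 256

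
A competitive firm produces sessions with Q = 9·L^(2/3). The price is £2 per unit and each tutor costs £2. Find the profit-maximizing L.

L* = 216

MP_L = (2/3)·9·L^(-1/3) = 6·L^(-1/3).
Profit maximization for a price taker requires P·MP_L = w: 2·6·L^(-1/3) = 2.
So L^(-1/3) = 1/6, which gives L = 216.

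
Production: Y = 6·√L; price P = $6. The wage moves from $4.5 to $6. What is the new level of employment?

From P·MP_L = w with MP_L = 3·L^(-1/2), the labor demand is L(w) = (18/w)^(2).
At w = 4.5: L = 16. At w = 6: L = 9.

L* = 9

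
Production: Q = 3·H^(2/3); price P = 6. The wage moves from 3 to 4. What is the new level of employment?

H* = 27

From P·MP_H = w with MP_H = 2·H^(-1/3), the labor demand is H(w) = (12/w)^(3).
At w = 3: H = 64. At w = 4: H = 27.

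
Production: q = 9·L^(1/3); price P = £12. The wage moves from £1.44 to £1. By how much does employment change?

ΔL = 91

From P·MP_L = w with MP_L = 3·L^(-2/3), the labor demand is L(w) = (36/w)^(3/2).
At w = 1.44: L = 125. At w = 1: L = 216.
ΔL = 216 − 125 = 91.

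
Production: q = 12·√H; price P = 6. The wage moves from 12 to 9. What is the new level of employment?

H* = 16

From P·MP_H = w with MP_H = 6·H^(-1/2), the labor demand is H(w) = (36/w)^(2).
At w = 12: H = 9. At w = 9: H = 16.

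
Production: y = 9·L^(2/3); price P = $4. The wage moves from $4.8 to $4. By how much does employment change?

From P·MP_L = w with MP_L = 6·L^(-1/3), the labor demand is L(w) = (24/w)^(3).
At w = 4.8: L = 125. At w = 4: L = 216.
ΔL = 216 − 125 = 91.

ΔL = 91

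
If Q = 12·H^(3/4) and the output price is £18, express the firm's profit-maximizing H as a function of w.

MP_H = (3/4)·12·H^(-1/4) = 9·H^(-1/4).
Setting P·MP_H = w: 162·H^(-1/4) = w.
Solving for H: H^(-1/4) = w/162, so H = (162/w)^(4).

H(w) = (162/w)^(4)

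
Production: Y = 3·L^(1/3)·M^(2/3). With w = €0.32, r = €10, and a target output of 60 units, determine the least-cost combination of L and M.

Cost minimization requires the marginal rate of technical substitution to equal the input-price ratio: MP_L/MP_M = w/r.
Here MP_L/MP_M = (1/3)·(M/L)/(2/3) = 0.5·(M/L). Setting this equal to 0.32/10 = 0.032 gives M = 0.064L.
Substituting into Y = 60: 3·L^(1/3)·(0.064L)^(2/3) = 60.
Solving, L = 125 and M = 8.

L* = 125, M* = 8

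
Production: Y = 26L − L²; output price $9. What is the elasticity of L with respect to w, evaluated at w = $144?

From P·MP_L = w with MP_L = 26 − 2L, labor demand is L(w) = (26 − w/9)/2.
dL/dw = −1/(18) = -1/18.
At w = 144, L = 5, so ε = (dL/dw)·(w/L) = (-1/18)·(144/5) = -1.6.

ε = -1.6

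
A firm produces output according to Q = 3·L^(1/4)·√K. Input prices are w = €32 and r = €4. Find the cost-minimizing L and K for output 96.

Cost minimization requires the marginal rate of technical substitution to equal the input-price ratio: MP_L/MP_K = w/r.
Here MP_L/MP_K = (1/4)·(K/L)/(1/2) = 0.5·(K/L). Setting this equal to 32/4 = 8 gives K = 16L.
Substituting into Q = 96: 3·L^(1/4)·(16L)^(1/2) = 96.
Solving, L = 16 and K = 256.

L* = 16, K* = 256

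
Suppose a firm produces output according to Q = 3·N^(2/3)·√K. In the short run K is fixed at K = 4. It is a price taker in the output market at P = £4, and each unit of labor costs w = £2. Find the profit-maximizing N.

N* = 512

With K = 4, MP_N = (2/3)·3·N^(-1/3)·4^(1/2) = 4·N^(-1/3).
Profit maximization for a price taker requires P·MP_N = w: 4·4·N^(-1/3) = 2.
So N^(-1/3) = 0.125, which gives N = 512.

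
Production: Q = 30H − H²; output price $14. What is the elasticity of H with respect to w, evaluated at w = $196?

From P·MP_H = w with MP_H = 30 − 2H, labor demand is H(w) = (30 − w/14)/2.
dH/dw = −1/(28) = -1/28.
At w = 196, H = 8, so ε = (dH/dw)·(w/H) = (-1/28)·(196/8) = -0.875.

ε = -0.875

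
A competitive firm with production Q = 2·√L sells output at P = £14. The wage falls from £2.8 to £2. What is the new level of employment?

L* = 49

From P·MP_L = w with MP_L = L^(-1/2), the labor demand is L(w) = (14/w)^(2).
At w = 2.8: L = 25. At w = 2: L = 49.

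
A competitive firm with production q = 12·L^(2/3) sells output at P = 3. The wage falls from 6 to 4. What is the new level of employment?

L* = 216

From P·MP_L = w with MP_L = 8·L^(-1/3), the labor demand is L(w) = (24/w)^(3).
At w = 6: L = 64. At w = 4: L = 216.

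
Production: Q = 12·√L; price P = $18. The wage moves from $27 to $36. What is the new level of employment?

From P·MP_L = w with MP_L = 6·L^(-1/2), the labor demand is L(w) = (108/w)^(2).
At w = 27: L = 16. At w = 36: L = 9.

L* = 9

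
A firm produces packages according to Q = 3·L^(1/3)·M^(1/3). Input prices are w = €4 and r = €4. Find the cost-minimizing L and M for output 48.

L* = 64, M* = 64

Cost minimization requires the marginal rate of technical substitution to equal the input-price ratio: MP_L/MP_M = w/r.
Here MP_L/MP_M = (1/3)·(M/L)/(1/3) = (M/L). Setting this equal to 4/4 = 1 gives M = L.
Substituting into Q = 48: 3·L^(1/3)·(L)^(1/3) = 48.
Solving, L = 64 and M = 64.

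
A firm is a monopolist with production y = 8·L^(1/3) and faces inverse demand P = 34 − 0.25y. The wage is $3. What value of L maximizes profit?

L* = 64

Marginal revenue from the inverse demand is MR = 34 − 0.5y.
The marginal product is MP_L = (8/3)·L^(-2/3).
A monopolist hires until marginal revenue product equals the wage: MR·MP_L = w.
At L, y = 8·L^(1/3). Substituting and solving: (34 − 4·L^(1/3))·(8/3)·L^(-2/3) = 3 gives L = 64.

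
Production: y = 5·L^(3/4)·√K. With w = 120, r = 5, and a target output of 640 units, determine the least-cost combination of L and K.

Cost minimization requires the marginal rate of technical substitution to equal the input-price ratio: MP_L/MP_K = w/r.
Here MP_L/MP_K = (3/4)·(K/L)/(1/2) = 1.5·(K/L). Setting this equal to 120/5 = 24 gives K = 16L.
Substituting into y = 640: 5·L^(3/4)·(16L)^(1/2) = 640.
Solving, L = 16 and K = 256.

L* = 16, K* = 256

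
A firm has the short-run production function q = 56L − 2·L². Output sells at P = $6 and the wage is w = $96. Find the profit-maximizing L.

L* = 10

The marginal product of L is MP_L = 56 − 4L.
A price-taking firm hires until the value of the marginal product equals the wage: P·MP_L = w, so 6·(56 − 4L) = 96.
Then 56 − 4L = 16, giving L = 10.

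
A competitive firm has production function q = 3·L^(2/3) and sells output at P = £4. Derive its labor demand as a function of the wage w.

MP_L = (2/3)·3·L^(-1/3) = 2·L^(-1/3).
Setting P·MP_L = w: 8·L^(-1/3) = w.
Solving for L: L^(-1/3) = w/8, so L = (8/w)^(3).

L(w) = 512/w³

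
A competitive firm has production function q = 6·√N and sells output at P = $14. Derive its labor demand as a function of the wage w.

N(w) = 1764/w²

MP_N = (1/2)·6·N^(-1/2) = 3·N^(-1/2).
Setting P·MP_N = w: 42·N^(-1/2) = w.
Solving for N: N^(-1/2) = w/42, so N = (42/w)^(2).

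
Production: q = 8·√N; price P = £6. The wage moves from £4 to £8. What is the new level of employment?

N* = 9

From P·MP_N = w with MP_N = 4·N^(-1/2), the labor demand is N(w) = (24/w)^(2).
At w = 4: N = 36. At w = 8: N = 9.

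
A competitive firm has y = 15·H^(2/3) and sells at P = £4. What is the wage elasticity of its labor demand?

MP_H = (2/3)·15·H^(-1/3), so P·MP_H = w gives 40·H^(-1/3) = w.
Solving, H(w) = (40/w)^(3). This is a constant-elasticity form: H ∝ w^(−3), so ε = −3.

ε = -3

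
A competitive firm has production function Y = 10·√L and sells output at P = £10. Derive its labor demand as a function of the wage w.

L(w) = 2500/w²

MP_L = (1/2)·10·L^(-1/2) = 5·L^(-1/2).
Setting P·MP_L = w: 50·L^(-1/2) = w.
Solving for L: L^(-1/2) = w/50, so L = (50/w)^(2).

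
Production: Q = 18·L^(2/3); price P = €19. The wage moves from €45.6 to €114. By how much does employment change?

ΔL = -117

From P·MP_L = w with MP_L = 12·L^(-1/3), the labor demand is L(w) = (228/w)^(3).
At w = 45.6: L = 125. At w = 114: L = 8.
ΔL = 8 − 125 = -117.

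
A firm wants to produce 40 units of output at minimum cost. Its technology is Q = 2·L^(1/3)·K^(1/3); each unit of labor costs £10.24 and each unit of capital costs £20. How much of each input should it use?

L* = 125, K* = 64

Cost minimization requires the marginal rate of technical substitution to equal the input-price ratio: MP_L/MP_K = w/r.
Here MP_L/MP_K = (1/3)·(K/L)/(1/3) = (K/L). Setting this equal to 10.24/20 = 0.512 gives K = 0.512L.
Substituting into Q = 40: 2·L^(1/3)·(0.512L)^(1/3) = 40.
Solving, L = 125 and K = 64.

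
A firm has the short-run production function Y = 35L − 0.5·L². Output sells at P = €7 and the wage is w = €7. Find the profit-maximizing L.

The marginal product of L is MP_L = 35 − L.
A price-taking firm hires until the value of the marginal product equals the wage: P·MP_L = w, so 7·(35 − L) = 7.
Then 35 − L = 1, giving L = 34.

L* = 34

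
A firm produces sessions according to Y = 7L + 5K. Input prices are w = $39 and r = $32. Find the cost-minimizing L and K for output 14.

The inputs are perfect substitutes, so the firm uses whichever has the lower cost per unit of output.
Cost per unit of output via L is w/7 = 39/7; via K it is r/5 = 6.4. L is cheaper.
Producing Y = 14 with L alone: L = 2, K = 0.

L* = 2, K* = 0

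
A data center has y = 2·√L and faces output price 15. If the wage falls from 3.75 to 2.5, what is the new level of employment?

L* = 36

From P·MP_L = w with MP_L = L^(-1/2), the labor demand is L(w) = (15/w)^(2).
At w = 3.75: L = 16. At w = 2.5: L = 36.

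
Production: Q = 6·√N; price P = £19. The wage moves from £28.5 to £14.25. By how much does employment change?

From P·MP_N = w with MP_N = 3·N^(-1/2), the labor demand is N(w) = (57/w)^(2).
At w = 28.5: N = 4. At w = 14.25: N = 16.
ΔN = 16 − 4 = 12.

ΔN = 12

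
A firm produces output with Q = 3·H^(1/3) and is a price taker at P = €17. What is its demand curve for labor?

MP_H = (1/3)·3·H^(-2/3) = H^(-2/3).
Setting P·MP_H = w: 17·H^(-2/3) = w.
Solving for H: H^(-2/3) = w/17, so H = (17/w)^(3/2).

H(w) = (17/w)^(3/2)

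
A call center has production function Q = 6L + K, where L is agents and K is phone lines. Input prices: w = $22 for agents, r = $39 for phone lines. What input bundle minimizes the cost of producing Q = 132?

L* = 22, K* = 0

The inputs are perfect substitutes, so the firm uses whichever has the lower cost per unit of output.
Cost per unit of output via L is 11/3; via K it is 39. L is cheaper.
Producing Q = 132 with L alone: L = 22, K = 0.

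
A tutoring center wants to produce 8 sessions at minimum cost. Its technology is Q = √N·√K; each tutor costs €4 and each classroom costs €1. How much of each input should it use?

Cost minimization requires the marginal rate of technical substitution to equal the input-price ratio: MP_N/MP_K = w/r.
Here MP_N/MP_K = (1/2)·(K/N)/(1/2) = (K/N). Setting this equal to 4/1 = 4 gives K = 4N.
Substituting into Q = 8: N^(1/2)·(4N)^(1/2) = 8.
Solving, N = 4 and K = 16.

N* = 4, K* = 16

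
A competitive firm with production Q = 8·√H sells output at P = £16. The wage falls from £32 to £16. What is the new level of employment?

H* = 16

From P·MP_H = w with MP_H = 4·H^(-1/2), the labor demand is H(w) = (64/w)^(2).
At w = 32: H = 4. At w = 16: H = 16.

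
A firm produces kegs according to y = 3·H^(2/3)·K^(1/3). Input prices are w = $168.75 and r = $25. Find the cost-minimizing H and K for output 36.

Cost minimization requires the marginal rate of technical substitution to equal the input-price ratio: MP_H/MP_K = w/r.
Here MP_H/MP_K = (2/3)·(K/H)/(1/3) = 2·(K/H). Setting this equal to 168.75/25 = 6.75 gives K = 3.375H.
Substituting into y = 36: 3·H^(2/3)·(3.375H)^(1/3) = 36.
Solving, H = 8 and K = 27.

H* = 8, K* = 27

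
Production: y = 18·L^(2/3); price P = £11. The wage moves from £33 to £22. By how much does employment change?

From P·MP_L = w with MP_L = 12·L^(-1/3), the labor demand is L(w) = (132/w)^(3).
At w = 33: L = 64. At w = 22: L = 216.
ΔL = 216 − 64 = 152.

ΔL = 152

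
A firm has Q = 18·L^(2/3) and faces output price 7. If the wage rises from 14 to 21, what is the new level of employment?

L* = 64

From P·MP_L = w with MP_L = 12·L^(-1/3), the labor demand is L(w) = (84/w)^(3).
At w = 14: L = 216. At w = 21: L = 64.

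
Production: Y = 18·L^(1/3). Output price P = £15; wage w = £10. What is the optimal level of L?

L* = 27

MP_L = (1/3)·18·L^(-2/3) = 6·L^(-2/3).
Profit maximization for a price taker requires P·MP_L = w: 15·6·L^(-2/3) = 10.
So L^(-2/3) = 1/9, which gives L = 27.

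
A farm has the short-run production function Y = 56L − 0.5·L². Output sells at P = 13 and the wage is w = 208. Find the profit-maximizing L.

The marginal product of L is MP_L = 56 − L.
A price-taking firm hires until the value of the marginal product equals the wage: P·MP_L = w, so 13·(56 − L) = 208.
Then 56 − L = 16, giving L = 40.

L* = 40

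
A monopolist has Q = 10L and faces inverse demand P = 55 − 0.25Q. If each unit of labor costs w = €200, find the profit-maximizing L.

L* = 7

Marginal revenue from the inverse demand is MR = 55 − 0.5Q.
The marginal product is MP_L = 10.
A monopolist hires until marginal revenue product equals the wage: MR·MP_L = w.
(55 − 5L)·10 = 200, so L = 7.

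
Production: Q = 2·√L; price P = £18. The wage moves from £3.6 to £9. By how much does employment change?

ΔL = -21

From P·MP_L = w with MP_L = L^(-1/2), the labor demand is L(w) = (18/w)^(2).
At w = 3.6: L = 25. At w = 9: L = 4.
ΔL = 4 − 25 = -21.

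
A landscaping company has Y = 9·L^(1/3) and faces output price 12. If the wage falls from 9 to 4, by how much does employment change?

ΔL = 19

From P·MP_L = w with MP_L = 3·L^(-2/3), the labor demand is L(w) = (36/w)^(3/2).
At w = 9: L = 8. At w = 4: L = 27.
ΔL = 27 − 8 = 19.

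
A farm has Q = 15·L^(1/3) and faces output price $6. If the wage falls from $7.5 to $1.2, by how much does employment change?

From P·MP_L = w with MP_L = 5·L^(-2/3), the labor demand is L(w) = (30/w)^(3/2).
At w = 7.5: L = 8. At w = 1.2: L = 125.
ΔL = 125 − 8 = 117.

ΔL = 117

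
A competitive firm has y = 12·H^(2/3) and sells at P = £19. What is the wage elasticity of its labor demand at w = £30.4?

ε = -3

MP_H = (2/3)·12·H^(-1/3), so P·MP_H = w gives 152·H^(-1/3) = w.
Solving, H(w) = (152/w)^(3). This is a constant-elasticity form: H ∝ w^(−3), so ε = −3.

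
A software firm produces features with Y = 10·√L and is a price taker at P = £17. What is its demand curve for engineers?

MP_L = (1/2)·10·L^(-1/2) = 5·L^(-1/2).
Setting P·MP_L = w: 85·L^(-1/2) = w.
Solving for L: L^(-1/2) = w/85, so L = (85/w)^(2).

L(w) = 7225/w²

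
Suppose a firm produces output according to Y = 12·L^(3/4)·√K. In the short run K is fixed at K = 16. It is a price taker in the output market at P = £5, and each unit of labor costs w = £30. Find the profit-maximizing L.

L* = 1296

With K = 16, MP_L = (3/4)·12·L^(-1/4)·16^(1/2) = 36·L^(-1/4).
Profit maximization for a price taker requires P·MP_L = w: 5·36·L^(-1/4) = 30.
So L^(-1/4) = 1/6, which gives L = 1296.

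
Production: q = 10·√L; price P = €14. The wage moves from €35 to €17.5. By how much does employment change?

From P·MP_L = w with MP_L = 5·L^(-1/2), the labor demand is L(w) = (70/w)^(2).
At w = 35: L = 4. At w = 17.5: L = 16.
ΔL = 16 − 4 = 12.

ΔL = 12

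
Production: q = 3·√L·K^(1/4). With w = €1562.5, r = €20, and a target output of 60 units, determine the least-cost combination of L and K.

L* = 16, K* = 625

Cost minimization requires the marginal rate of technical substitution to equal the input-price ratio: MP_L/MP_K = w/r.
Here MP_L/MP_K = (1/2)·(K/L)/(1/4) = 2·(K/L). Setting this equal to 1562.5/20 = 78.125 gives K = 39.0625L.
Substituting into q = 60: 3·L^(1/2)·(39.0625L)^(1/4) = 60.
Solving, L = 16 and K = 625.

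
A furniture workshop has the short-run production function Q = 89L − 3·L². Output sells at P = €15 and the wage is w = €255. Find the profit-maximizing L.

L* = 12

The marginal product of L is MP_L = 89 − 6L.
A price-taking firm hires until the value of the marginal product equals the wage: P·MP_L = w, so 15·(89 − 6L) = 255.
Then 89 − 6L = 17, giving L = 12.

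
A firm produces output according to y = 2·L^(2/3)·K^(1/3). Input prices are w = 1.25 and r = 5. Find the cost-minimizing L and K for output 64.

Cost minimization requires the marginal rate of technical substitution to equal the input-price ratio: MP_L/MP_K = w/r.
Here MP_L/MP_K = (2/3)·(K/L)/(1/3) = 2·(K/L). Setting this equal to 1.25/5 = 0.25 gives K = 0.125L.
Substituting into y = 64: 2·L^(2/3)·(0.125L)^(1/3) = 64.
Solving, L = 64 and K = 8.

L* = 64, K* = 8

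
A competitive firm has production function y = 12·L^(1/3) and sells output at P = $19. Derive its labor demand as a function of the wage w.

L(w) = (76/w)^(3/2)

MP_L = (1/3)·12·L^(-2/3) = 4·L^(-2/3).
Setting P·MP_L = w: 76·L^(-2/3) = w.
Solving for L: L^(-2/3) = w/76, so L = (76/w)^(3/2).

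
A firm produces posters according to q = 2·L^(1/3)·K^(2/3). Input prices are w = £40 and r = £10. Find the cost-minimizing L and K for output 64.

Cost minimization requires the marginal rate of technical substitution to equal the input-price ratio: MP_L/MP_K = w/r.
Here MP_L/MP_K = (1/3)·(K/L)/(2/3) = 0.5·(K/L). Setting this equal to 40/10 = 4 gives K = 8L.
Substituting into q = 64: 2·L^(1/3)·(8L)^(2/3) = 64.
Solving, L = 8 and K = 64.

L* = 8, K* = 64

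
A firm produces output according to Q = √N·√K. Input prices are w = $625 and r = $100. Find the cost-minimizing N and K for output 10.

N* = 4, K* = 25

Cost minimization requires the marginal rate of technical substitution to equal the input-price ratio: MP_N/MP_K = w/r.
Here MP_N/MP_K = (1/2)·(K/N)/(1/2) = (K/N). Setting this equal to 625/100 = 6.25 gives K = 6.25N.
Substituting into Q = 10: N^(1/2)·(6.25N)^(1/2) = 10.
Solving, N = 4 and K = 25.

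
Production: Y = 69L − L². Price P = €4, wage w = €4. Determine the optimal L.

The marginal product of L is MP_L = 69 − 2L.
A price-taking firm hires until the value of the marginal product equals the wage: P·MP_L = w, so 4·(69 − 2L) = 4.
Then 69 − 2L = 1, giving L = 34.

L* = 34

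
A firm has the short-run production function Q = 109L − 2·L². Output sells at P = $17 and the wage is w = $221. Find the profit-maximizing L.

L* = 24

The marginal product of L is MP_L = 109 − 4L.
A price-taking firm hires until the value of the marginal product equals the wage: P·MP_L = w, so 17·(109 − 4L) = 221.
Then 109 − 4L = 13, giving L = 24.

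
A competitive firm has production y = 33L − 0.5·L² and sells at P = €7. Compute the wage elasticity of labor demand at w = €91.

ε = -0.65

From P·MP_L = w with MP_L = 33 − L, labor demand is L(w) = 33 − w/7.
dL/dw = −1/(7) = -1/7.
At w = 91, L = 20, so ε = (dL/dw)·(w/L) = (-1/7)·(91/20) = -0.65.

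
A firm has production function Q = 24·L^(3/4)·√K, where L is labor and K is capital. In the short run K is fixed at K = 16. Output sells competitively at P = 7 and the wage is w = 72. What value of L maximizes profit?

With K = 16, MP_L = (3/4)·24·L^(-1/4)·16^(1/2) = 72·L^(-1/4).
Profit maximization for a price taker requires P·MP_L = w: 7·72·L^(-1/4) = 72.
So L^(-1/4) = 1/7, which gives L = 2401.

L* = 2401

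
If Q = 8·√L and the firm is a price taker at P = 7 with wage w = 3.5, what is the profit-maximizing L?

L* = 64

MP_L = (1/2)·8·L^(-1/2) = 4·L^(-1/2).
Profit maximization for a price taker requires P·MP_L = w: 7·4·L^(-1/2) = 3.5.
So L^(-1/2) = 0.125, which gives L = 64.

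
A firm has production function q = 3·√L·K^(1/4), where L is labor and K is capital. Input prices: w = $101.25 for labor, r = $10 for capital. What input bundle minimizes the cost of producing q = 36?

L* = 16, K* = 81

Cost minimization requires the marginal rate of technical substitution to equal the input-price ratio: MP_L/MP_K = w/r.
Here MP_L/MP_K = (1/2)·(K/L)/(1/4) = 2·(K/L). Setting this equal to 101.25/10 = 10.125 gives K = 5.0625L.
Substituting into q = 36: 3·L^(1/2)·(5.0625L)^(1/4) = 36.
Solving, L = 16 and K = 81.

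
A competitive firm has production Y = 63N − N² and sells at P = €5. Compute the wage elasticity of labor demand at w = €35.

From P·MP_N = w with MP_N = 63 − 2N, labor demand is N(w) = (63 − w/5)/2.
dN/dw = −1/(10) = -0.1.
At w = 35, N = 28, so ε = (dN/dw)·(w/N) = (-0.1)·(35/28) = -0.125.

ε = -0.125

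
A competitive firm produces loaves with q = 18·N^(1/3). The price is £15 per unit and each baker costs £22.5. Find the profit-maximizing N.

MP_N = (1/3)·18·N^(-2/3) = 6·N^(-2/3).
Profit maximization for a price taker requires P·MP_N = w: 15·6·N^(-2/3) = 22.5.
So N^(-2/3) = 0.25, which gives N = 8.

N* = 8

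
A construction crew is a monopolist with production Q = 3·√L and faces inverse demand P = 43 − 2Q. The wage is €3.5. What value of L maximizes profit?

Marginal revenue from the inverse demand is MR = 43 − 4Q.
The marginal product is MP_L = 1.5·L^(-1/2).
A monopolist hires until marginal revenue product equals the wage: MR·MP_L = w.
At L, Q = 3·√L. Substituting and solving: (43 − 12·√L)·1.5·L^(-1/2) = 3.5 gives L = 9.

L* = 9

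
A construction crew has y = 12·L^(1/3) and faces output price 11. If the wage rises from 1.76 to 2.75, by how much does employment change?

ΔL = -61

From P·MP_L = w with MP_L = 4·L^(-2/3), the labor demand is L(w) = (44/w)^(3/2).
At w = 1.76: L = 125. At w = 2.75: L = 64.
ΔL = 64 − 125 = -61.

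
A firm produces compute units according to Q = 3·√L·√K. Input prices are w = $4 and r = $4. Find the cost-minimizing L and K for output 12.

Cost minimization requires the marginal rate of technical substitution to equal the input-price ratio: MP_L/MP_K = w/r.
Here MP_L/MP_K = (1/2)·(K/L)/(1/2) = (K/L). Setting this equal to 4/4 = 1 gives K = L.
Substituting into Q = 12: 3·L^(1/2)·(L)^(1/2) = 12.
Solving, L = 4 and K = 4.

L* = 4, K* = 4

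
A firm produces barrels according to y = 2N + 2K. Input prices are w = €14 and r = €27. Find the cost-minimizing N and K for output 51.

The inputs are perfect substitutes, so the firm uses whichever has the lower cost per unit of output.
Cost per unit of output via N is w/2 = 7; via K it is r/2 = 13.5. N is cheaper.
Producing y = 51 with N alone: N = 25.5, K = 0.

N* = 25.5, K* = 0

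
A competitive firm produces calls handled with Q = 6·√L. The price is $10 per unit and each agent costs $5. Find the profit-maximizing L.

L* = 36

MP_L = (1/2)·6·L^(-1/2) = 3·L^(-1/2).
Profit maximization for a price taker requires P·MP_L = w: 10·3·L^(-1/2) = 5.
So L^(-1/2) = 1/6, which gives L = 36.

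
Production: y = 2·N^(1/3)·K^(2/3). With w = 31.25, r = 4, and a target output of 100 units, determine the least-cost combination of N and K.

N* = 8, K* = 125

Cost minimization requires the marginal rate of technical substitution to equal the input-price ratio: MP_N/MP_K = w/r.
Here MP_N/MP_K = (1/3)·(K/N)/(2/3) = 0.5·(K/N). Setting this equal to 31.25/4 = 7.8125 gives K = 15.625N.
Substituting into y = 100: 2·N^(1/3)·(15.625N)^(2/3) = 100.
Solving, N = 8 and K = 125.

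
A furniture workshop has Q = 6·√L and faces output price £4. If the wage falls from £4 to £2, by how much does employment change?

ΔL = 27

From P·MP_L = w with MP_L = 3·L^(-1/2), the labor demand is L(w) = (12/w)^(2).
At w = 4: L = 9. At w = 2: L = 36.
ΔL = 36 − 9 = 27.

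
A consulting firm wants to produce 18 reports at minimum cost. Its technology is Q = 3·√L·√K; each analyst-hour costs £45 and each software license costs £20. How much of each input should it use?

Cost minimization requires the marginal rate of technical substitution to equal the input-price ratio: MP_L/MP_K = w/r.
Here MP_L/MP_K = (1/2)·(K/L)/(1/2) = (K/L). Setting this equal to 45/20 = 2.25 gives K = 2.25L.
Substituting into Q = 18: 3·L^(1/2)·(2.25L)^(1/2) = 18.
Solving, L = 4 and K = 9.

L* = 4, K* = 9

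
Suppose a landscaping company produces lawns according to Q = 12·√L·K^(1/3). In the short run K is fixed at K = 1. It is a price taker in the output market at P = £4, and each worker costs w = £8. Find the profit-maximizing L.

With K = 1, MP_L = (1/2)·12·L^(-1/2)·1^(1/3) = 6·L^(-1/2).
Profit maximization for a price taker requires P·MP_L = w: 4·6·L^(-1/2) = 8.
So L^(-1/2) = 1/3, which gives L = 9.

L* = 9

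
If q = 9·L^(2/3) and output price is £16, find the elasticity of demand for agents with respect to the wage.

MP_L = (2/3)·9·L^(-1/3), so P·MP_L = w gives 96·L^(-1/3) = w.
Solving, L(w) = (96/w)^(3). This is a constant-elasticity form: L ∝ w^(−3), so ε = −3.

ε = -3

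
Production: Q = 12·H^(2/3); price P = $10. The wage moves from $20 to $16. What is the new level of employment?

From P·MP_H = w with MP_H = 8·H^(-1/3), the labor demand is H(w) = (80/w)^(3).
At w = 20: H = 64. At w = 16: H = 125.

H* = 125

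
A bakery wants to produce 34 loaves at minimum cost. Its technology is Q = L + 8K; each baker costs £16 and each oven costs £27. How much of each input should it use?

The inputs are perfect substitutes, so the firm uses whichever has the lower cost per unit of output.
Cost per unit of output via L is 16; via K it is 3.375. K is cheaper.
Producing Q = 34 with K alone: L = 0, K = 4.25.

L* = 0, K* = 4.25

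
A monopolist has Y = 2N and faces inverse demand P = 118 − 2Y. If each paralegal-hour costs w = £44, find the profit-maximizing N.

Marginal revenue from the inverse demand is MR = 118 − 4Y.
The marginal product is MP_N = 2.
A monopolist hires until marginal revenue product equals the wage: MR·MP_N = w.
(118 − 8N)·2 = 44, so N = 12.

N* = 12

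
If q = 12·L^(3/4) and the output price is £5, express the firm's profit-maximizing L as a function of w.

MP_L = (3/4)·12·L^(-1/4) = 9·L^(-1/4).
Setting P·MP_L = w: 45·L^(-1/4) = w.
Solving for L: L^(-1/4) = w/45, so L = (45/w)^(4).

L(w) = 4100625/w^(4)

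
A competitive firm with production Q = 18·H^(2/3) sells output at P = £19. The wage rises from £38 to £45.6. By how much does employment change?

ΔH = -91

From P·MP_H = w with MP_H = 12·H^(-1/3), the labor demand is H(w) = (228/w)^(3).
At w = 38: H = 216. At w = 45.6: H = 125.
ΔH = 125 − 216 = -91.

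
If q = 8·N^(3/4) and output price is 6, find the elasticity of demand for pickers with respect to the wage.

MP_N = (3/4)·8·N^(-1/4), so P·MP_N = w gives 36·N^(-1/4) = w.
Solving, N(w) = (36/w)^(4). This is a constant-elasticity form: N ∝ w^(−4), so ε = −4.

ε = -4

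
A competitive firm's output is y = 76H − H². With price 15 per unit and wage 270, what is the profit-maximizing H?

The marginal product of H is MP_H = 76 − 2H.
A price-taking firm hires until the value of the marginal product equals the wage: P·MP_H = w, so 15·(76 − 2H) = 270.
Then 76 − 2H = 18, giving H = 29.

H* = 29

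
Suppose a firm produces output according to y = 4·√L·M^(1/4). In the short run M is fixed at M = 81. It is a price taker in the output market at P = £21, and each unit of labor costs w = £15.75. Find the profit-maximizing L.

L* = 64

With M = 81, MP_L = (1/2)·4·L^(-1/2)·81^(1/4) = 6·L^(-1/2).
Profit maximization for a price taker requires P·MP_L = w: 21·6·L^(-1/2) = 15.75.
So L^(-1/2) = 0.125, which gives L = 64.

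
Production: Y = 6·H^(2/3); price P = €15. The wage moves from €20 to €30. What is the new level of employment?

H* = 8

From P·MP_H = w with MP_H = 4·H^(-1/3), the labor demand is H(w) = (60/w)^(3).
At w = 20: H = 27. At w = 30: H = 8.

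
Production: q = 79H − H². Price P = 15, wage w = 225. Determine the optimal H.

H* = 32

The marginal product of H is MP_H = 79 − 2H.
A price-taking firm hires until the value of the marginal product equals the wage: P·MP_H = w, so 15·(79 − 2H) = 225.
Then 79 − 2H = 15, giving H = 32.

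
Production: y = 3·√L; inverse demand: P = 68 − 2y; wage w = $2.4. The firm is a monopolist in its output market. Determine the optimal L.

L* = 25

Marginal revenue from the inverse demand is MR = 68 − 4y.
The marginal product is MP_L = 1.5·L^(-1/2).
A monopolist hires until marginal revenue product equals the wage: MR·MP_L = w.
At L, y = 3·√L. Substituting and solving: (68 − 12·√L)·1.5·L^(-1/2) = 2.4 gives L = 25.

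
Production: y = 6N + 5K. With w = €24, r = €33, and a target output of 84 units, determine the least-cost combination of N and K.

The inputs are perfect substitutes, so the firm uses whichever has the lower cost per unit of output.
Cost per unit of output via N is w/6 = 4; via K it is r/5 = 6.6. N is cheaper.
Producing y = 84 with N alone: N = 14, K = 0.

N* = 14, K* = 0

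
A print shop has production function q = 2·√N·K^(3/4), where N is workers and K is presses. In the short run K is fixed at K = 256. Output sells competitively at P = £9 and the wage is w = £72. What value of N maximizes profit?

N* = 64

With K = 256, MP_N = (1/2)·2·N^(-1/2)·256^(3/4) = 64·N^(-1/2).
Profit maximization for a price taker requires P·MP_N = w: 9·64·N^(-1/2) = 72.
So N^(-1/2) = 0.125, which gives N = 64.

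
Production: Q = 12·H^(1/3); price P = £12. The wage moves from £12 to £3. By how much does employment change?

From P·MP_H = w with MP_H = 4·H^(-2/3), the labor demand is H(w) = (48/w)^(3/2).
At w = 12: H = 8. At w = 3: H = 64.
ΔH = 64 − 8 = 56.

ΔH = 56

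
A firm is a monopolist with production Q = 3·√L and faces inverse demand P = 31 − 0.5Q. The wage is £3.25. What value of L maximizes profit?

Marginal revenue from the inverse demand is MR = 31 − Q.
The marginal product is MP_L = 1.5·L^(-1/2).
A monopolist hires until marginal revenue product equals the wage: MR·MP_L = w.
At L, Q = 3·√L. Substituting and solving: (31 − 3·√L)·1.5·L^(-1/2) = 3.25 gives L = 36.

L* = 36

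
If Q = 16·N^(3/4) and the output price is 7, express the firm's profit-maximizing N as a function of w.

MP_N = (3/4)·16·N^(-1/4) = 12·N^(-1/4).
Setting P·MP_N = w: 84·N^(-1/4) = w.
Solving for N: N^(-1/4) = w/84, so N = (84/w)^(4).

N(w) = (84/w)^(4)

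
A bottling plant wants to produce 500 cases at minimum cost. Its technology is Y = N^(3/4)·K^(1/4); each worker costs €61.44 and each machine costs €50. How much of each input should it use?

N* = 625, K* = 256

Cost minimization requires the marginal rate of technical substitution to equal the input-price ratio: MP_N/MP_K = w/r.
Here MP_N/MP_K = (3/4)·(K/N)/(1/4) = 3·(K/N). Setting this equal to 61.44/50 = 1.2288 gives K = 0.4096N.
Substituting into Y = 500: N^(3/4)·(0.4096N)^(1/4) = 500.
Solving, N = 625 and K = 256.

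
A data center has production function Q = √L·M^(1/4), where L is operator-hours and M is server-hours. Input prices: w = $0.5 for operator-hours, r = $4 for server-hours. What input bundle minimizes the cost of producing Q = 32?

L* = 256, M* = 16

Cost minimization requires the marginal rate of technical substitution to equal the input-price ratio: MP_L/MP_M = w/r.
Here MP_L/MP_M = (1/2)·(M/L)/(1/4) = 2·(M/L). Setting this equal to 0.5/4 = 0.125 gives M = 0.0625L.
Substituting into Q = 32: L^(1/2)·(0.0625L)^(1/4) = 32.
Solving, L = 256 and M = 16.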